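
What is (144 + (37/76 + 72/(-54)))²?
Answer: 1065304321/51984 ≈ 20493.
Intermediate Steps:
(144 + (37/76 + 72/(-54)))² = (144 + (37*(1/76) + 72*(-1/54)))² = (144 + (37/76 - 4/3))² = (144 - 193/228)² = (32639/228)² = 1065304321/51984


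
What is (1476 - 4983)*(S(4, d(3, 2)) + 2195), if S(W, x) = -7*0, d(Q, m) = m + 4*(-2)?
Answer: -7697865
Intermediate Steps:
d(Q, m) = -8 + m (d(Q, m) = m - 8 = -8 + m)
S(W, x) = 0
(1476 - 4983)*(S(4, d(3, 2)) + 2195) = (1476 - 4983)*(0 + 2195) = -3507*2195 = -7697865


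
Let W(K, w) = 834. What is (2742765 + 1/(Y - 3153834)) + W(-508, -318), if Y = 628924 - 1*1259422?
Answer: 10382689490867/3784332 ≈ 2.7436e+6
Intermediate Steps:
Y = -630498 (Y = 628924 - 1259422 = -630498)
(2742765 + 1/(Y - 3153834)) + W(-508, -318) = (2742765 + 1/(-630498 - 3153834)) + 834 = (2742765 + 1/(-3784332)) + 834 = (2742765 - 1/3784332) + 834 = 10379533357979/3784332 + 834 = 10382689490867/3784332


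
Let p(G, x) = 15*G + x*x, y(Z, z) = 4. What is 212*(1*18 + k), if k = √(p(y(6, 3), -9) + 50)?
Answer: 3816 + 212*√191 ≈ 6745.9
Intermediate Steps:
p(G, x) = x² + 15*G (p(G, x) = 15*G + x² = x² + 15*G)
k = √191 (k = √(((-9)² + 15*4) + 50) = √((81 + 60) + 50) = √(141 + 50) = √191 ≈ 13.820)
212*(1*18 + k) = 212*(1*18 + √191) = 212*(18 + √191) = 3816 + 212*√191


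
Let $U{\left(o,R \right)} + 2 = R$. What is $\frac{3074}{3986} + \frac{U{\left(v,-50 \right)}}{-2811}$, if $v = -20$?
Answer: $\frac{4424143}{5602323} \approx 0.7897$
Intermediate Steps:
$U{\left(o,R \right)} = -2 + R$
$\frac{3074}{3986} + \frac{U{\left(v,-50 \right)}}{-2811} = \frac{3074}{3986} + \frac{-2 - 50}{-2811} = 3074 \cdot \frac{1}{3986} - - \frac{52}{2811} = \frac{1537}{1993} + \frac{52}{2811} = \frac{4424143}{5602323}$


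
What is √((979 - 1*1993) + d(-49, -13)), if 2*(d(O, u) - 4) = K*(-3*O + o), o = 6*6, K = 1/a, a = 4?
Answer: I*√15794/4 ≈ 31.419*I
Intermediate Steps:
K = ¼ (K = 1/4 = ¼ ≈ 0.25000)
o = 36
d(O, u) = 17/2 - 3*O/8 (d(O, u) = 4 + ((-3*O + 36)/4)/2 = 4 + ((36 - 3*O)/4)/2 = 4 + (9 - 3*O/4)/2 = 4 + (9/2 - 3*O/8) = 17/2 - 3*O/8)
√((979 - 1*1993) + d(-49, -13)) = √((979 - 1*1993) + (17/2 - 3/8*(-49))) = √((979 - 1993) + (17/2 + 147/8)) = √(-1014 + 215/8) = √(-7897/8) = I*√15794/4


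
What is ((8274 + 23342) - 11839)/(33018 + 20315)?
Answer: 19777/53333 ≈ 0.37082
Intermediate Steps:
((8274 + 23342) - 11839)/(33018 + 20315) = (31616 - 11839)/53333 = 19777*(1/53333) = 19777/53333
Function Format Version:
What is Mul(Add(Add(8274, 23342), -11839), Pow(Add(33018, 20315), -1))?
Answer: Rational(19777, 53333) ≈ 0.37082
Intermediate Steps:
Mul(Add(Add(8274, 23342), -11839), Pow(Add(33018, 20315), -1)) = Mul(Add(31616, -11839), Pow(53333, -1)) = Mul(19777, Rational(1, 53333)) = Rational(19777, 53333)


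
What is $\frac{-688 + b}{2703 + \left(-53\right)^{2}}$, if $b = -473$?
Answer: $- \frac{1161}{5512} \approx -0.21063$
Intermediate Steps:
$\frac{-688 + b}{2703 + \left(-53\right)^{2}} = \frac{-688 - 473}{2703 + \left(-53\right)^{2}} = - \frac{1161}{2703 + 2809} = - \frac{1161}{5512}$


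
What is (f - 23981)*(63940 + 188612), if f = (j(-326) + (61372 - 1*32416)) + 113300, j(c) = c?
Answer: 29788255848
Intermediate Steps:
f = 141930 (f = (-326 + (61372 - 1*32416)) + 113300 = (-326 + (61372 - 32416)) + 113300 = (-326 + 28956) + 113300 = 28630 + 113300 = 141930)
(f - 23981)*(63940 + 188612) = (141930 - 23981)*(63940 + 188612) = 117949*252552 = 29788255848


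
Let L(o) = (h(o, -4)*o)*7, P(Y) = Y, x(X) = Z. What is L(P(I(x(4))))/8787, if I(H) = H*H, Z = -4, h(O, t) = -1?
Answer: -112/8787 ≈ -0.012746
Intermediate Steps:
x(X) = -4
I(H) = H²
L(o) = -7*o (L(o) = -o*7 = -7*o)
L(P(I(x(4))))/8787 = -7*(-4)²/8787 = -7*16*(1/8787) = -112*1/8787 = -112/8787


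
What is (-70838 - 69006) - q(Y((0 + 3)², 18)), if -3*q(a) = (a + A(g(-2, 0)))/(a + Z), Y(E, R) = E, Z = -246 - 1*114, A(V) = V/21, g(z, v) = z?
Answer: -3092370559/22113 ≈ -1.3984e+5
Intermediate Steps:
A(V) = V/21 (A(V) = V*(1/21) = V/21)
Z = -360 (Z = -246 - 114 = -360)
q(a) = -(-2/21 + a)/(3*(-360 + a)) (q(a) = -(a + (1/21)*(-2))/(3*(a - 360)) = -(a - 2/21)/(3*(-360 + a)) = -(-2/21 + a)/(3*(-360 + a)))
(-70838 - 69006) - q(Y((0 + 3)², 18)) = (-70838 - 69006) - (2 - 21*(0 + 3)²)/(63*(-360 + (0 + 3)²)) = -139844 - (2 - 21*3²)/(63*(-360 + 3²)) = -139844 - (2 - 21*9)/(63*(-360 + 9)) = -139844 - (2 - 189)/(63*(-351)) = -139844 - (-1)*(-187)/(63*351) = -139844 - 1*187/22113 = -139844 - 187/22113 = -3092370559/22113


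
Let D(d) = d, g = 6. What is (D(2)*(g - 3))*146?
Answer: 876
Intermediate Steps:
(D(2)*(g - 3))*146 = (2*(6 - 3))*146 = (2*3)*146 = 6*146 = 876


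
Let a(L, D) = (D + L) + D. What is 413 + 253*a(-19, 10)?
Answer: 666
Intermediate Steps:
a(L, D) = L + 2*D
413 + 253*a(-19, 10) = 413 + 253*(-19 + 2*10) = 413 + 253*(-19 + 20) = 413 + 253*1 = 413 + 253 = 666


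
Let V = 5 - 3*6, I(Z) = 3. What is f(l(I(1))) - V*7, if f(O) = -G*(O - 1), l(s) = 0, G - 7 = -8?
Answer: 90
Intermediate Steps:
G = -1 (G = 7 - 8 = -1)
V = -13 (V = 5 - 18 = -13)
f(O) = -1 + O (f(O) = -(-1)*(O - 1) = -(-1)*(-1 + O) = -(1 - O) = -1 + O)
f(l(I(1))) - V*7 = (-1 + 0) - 1*(-13)*7 = -1 + 13*7 = -1 + 91 = 90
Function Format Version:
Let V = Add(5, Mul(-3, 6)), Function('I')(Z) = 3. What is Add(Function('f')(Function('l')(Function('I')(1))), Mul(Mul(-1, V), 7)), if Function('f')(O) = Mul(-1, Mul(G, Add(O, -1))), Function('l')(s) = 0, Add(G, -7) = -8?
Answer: 90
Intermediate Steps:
G = -1 (G = Add(7, -8) = -1)
V = -13 (V = Add(5, -18) = -13)
Function('f')(O) = Add(-1, O) (Function('f')(O) = Mul(-1, Mul(-1, Add(O, -1))) = Mul(-1, Mul(-1, Add(-1, O))) = Mul(-1, Add(1, Mul(-1, O))) = Add(-1, O))
Add(Function('f')(Function('l')(Function('I')(1))), Mul(Mul(-1, V), 7)) = Add(Add(-1, 0), Mul(Mul(-1, -13), 7)) = Add(-1, Mul(13, 7)) = Add(-1, 91) = 90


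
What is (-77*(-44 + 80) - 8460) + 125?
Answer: -11107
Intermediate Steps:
(-77*(-44 + 80) - 8460) + 125 = (-77*36 - 8460) + 125 = (-2772 - 8460) + 125 = -11232 + 125 = -11107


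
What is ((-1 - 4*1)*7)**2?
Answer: 1225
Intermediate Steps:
((-1 - 4*1)*7)**2 = ((-1 - 4)*7)**2 = (-5*7)**2 = (-35)**2 = 1225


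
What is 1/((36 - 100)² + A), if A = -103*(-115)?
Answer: 1/15941 ≈ 6.2731e-5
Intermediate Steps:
A = 11845
1/((36 - 100)² + A) = 1/((36 - 100)² + 11845) = 1/((-64)² + 11845) = 1/(4096 + 11845) = 1/15941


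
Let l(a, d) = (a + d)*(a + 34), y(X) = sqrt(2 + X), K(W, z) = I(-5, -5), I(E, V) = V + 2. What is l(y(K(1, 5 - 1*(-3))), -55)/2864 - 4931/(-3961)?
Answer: 6711353/11344304 - 21*I/2864 ≈ 0.59161 - 0.0073324*I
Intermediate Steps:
I(E, V) = 2 + V
K(W, z) = -3 (K(W, z) = 2 - 5 = -3)
l(a, d) = (34 + a)*(a + d) (l(a, d) = (a + d)*(34 + a) = (34 + a)*(a + d))
l(y(K(1, 5 - 1*(-3))), -55)/2864 - 4931/(-3961) = ((sqrt(2 - 3))**2 + 34*sqrt(2 - 3) + 34*(-55) + sqrt(2 - 3)*(-55))/2864 - 4931/(-3961) = ((sqrt(-1))**2 + 34*sqrt(-1) - 1870 + sqrt(-1)*(-55))*(1/2864) - 4931*(-1/3961) = (I**2 + 34*I - 1870 + I*(-55))*(1/2864) + 4931/3961 = (-1 + 34*I - 1870 - 55*I)*(1/2864) + 4931/3961 = (-1871 - 21*I)*(1/2864) + 4931/3961 = (-1871/2864 - 21*I/2864) + 4931/3961 = 6711353/11344304 - 21*I/2864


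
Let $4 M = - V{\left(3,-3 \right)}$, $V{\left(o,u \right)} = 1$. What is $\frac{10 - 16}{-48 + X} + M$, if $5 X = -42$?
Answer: $- \frac{27}{188} \approx -0.14362$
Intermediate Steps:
$X = - \frac{42}{5}$ ($X = \frac{1}{5} \left(-42\right) = - \frac{42}{5} \approx -8.4$)
$M = - \frac{1}{4}$ ($M = \frac{\left(-1\right) 1}{4} = \frac{1}{4} \left(-1\right) = - \frac{1}{4} \approx -0.25$)
$\frac{10 - 16}{-48 + X} + M = \frac{10 - 16}{-48 - \frac{42}{5}} - \frac{1}{4} = \frac{1}{- \frac{282}{5}} \left(-6\right) - \frac{1}{4} = \left(- \frac{5}{282}\right) \left(-6\right) - \frac{1}{4} = \frac{5}{47} - \frac{1}{4} = - \frac{27}{188}$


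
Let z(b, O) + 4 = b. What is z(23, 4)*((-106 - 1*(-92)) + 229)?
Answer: 4085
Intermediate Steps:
z(b, O) = -4 + b
z(23, 4)*((-106 - 1*(-92)) + 229) = (-4 + 23)*((-106 - 1*(-92)) + 229) = 19*((-106 + 92) + 229) = 19*(-14 + 229) = 19*215 = 4085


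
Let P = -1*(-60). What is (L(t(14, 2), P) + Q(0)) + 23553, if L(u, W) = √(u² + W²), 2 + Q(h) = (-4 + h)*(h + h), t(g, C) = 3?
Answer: 23551 + 3*√401 ≈ 23611.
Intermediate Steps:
Q(h) = -2 + 2*h*(-4 + h) (Q(h) = -2 + (-4 + h)*(h + h) = -2 + (-4 + h)*(2*h) = -2 + 2*h*(-4 + h))
P = 60
L(u, W) = √(W² + u²)
(L(t(14, 2), P) + Q(0)) + 23553 = (√(60² + 3²) + (-2 - 8*0 + 2*0²)) + 23553 = (√(3600 + 9) + (-2 + 0 + 2*0)) + 23553 = (√3609 + (-2 + 0 + 0)) + 23553 = (3*√401 - 2) + 23553 = (-2 + 3*√401) + 23553 = 23551 + 3*√401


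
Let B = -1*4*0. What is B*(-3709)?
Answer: 0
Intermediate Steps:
B = 0 (B = -4*0 = 0)
B*(-3709) = 0*(-3709) = 0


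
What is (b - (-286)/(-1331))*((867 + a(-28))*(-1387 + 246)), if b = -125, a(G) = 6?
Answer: 15091805043/121 ≈ 1.2473e+8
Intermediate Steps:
(b - (-286)/(-1331))*((867 + a(-28))*(-1387 + 246)) = (-125 - (-286)/(-1331))*((867 + 6)*(-1387 + 246)) = (-125 - (-286)*(-1)/1331)*(873*(-1141)) = (-125 - 1*26/121)*(-996093) = (-125 - 26/121)*(-996093) = -15151/121*(-996093) = 15091805043/121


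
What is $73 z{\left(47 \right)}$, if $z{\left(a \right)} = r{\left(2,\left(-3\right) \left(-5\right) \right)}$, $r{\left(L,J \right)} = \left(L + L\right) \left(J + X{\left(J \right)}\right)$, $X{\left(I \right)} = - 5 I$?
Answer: $-17520$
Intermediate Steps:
$r{\left(L,J \right)} = - 8 J L$ ($r{\left(L,J \right)} = \left(L + L\right) \left(J - 5 J\right) = 2 L \left(- 4 J\right) = - 8 J L$)
$z{\left(a \right)} = -240$ ($z{\left(a \right)} = \left(-8\right) \left(\left(-3\right) \left(-5\right)\right) 2 = \left(-8\right) 15 \cdot 2 = -240$)
$73 z{\left(47 \right)} = 73 \left(-240\right) = -17520$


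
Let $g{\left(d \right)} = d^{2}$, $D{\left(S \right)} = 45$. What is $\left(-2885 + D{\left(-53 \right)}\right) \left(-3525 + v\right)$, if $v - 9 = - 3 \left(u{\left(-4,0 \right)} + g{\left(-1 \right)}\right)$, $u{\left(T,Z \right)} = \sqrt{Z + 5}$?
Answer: $9993960 + 8520 \sqrt{5} \approx 1.0013 \cdot 10^{7}$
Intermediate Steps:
$u{\left(T,Z \right)} = \sqrt{5 + Z}$
$v = 6 - 3 \sqrt{5}$ ($v = 9 - 3 \left(\sqrt{5 + 0} + \left(-1\right)^{2}\right) = 9 - 3 \left(\sqrt{5} + 1\right) = 9 - 3 \left(1 + \sqrt{5}\right) = 9 - \left(3 + 3 \sqrt{5}\right) = 6 - 3 \sqrt{5} \approx -0.7082$)
$\left(-2885 + D{\left(-53 \right)}\right) \left(-3525 + v\right) = \left(-2885 + 45\right) \left(-3525 + \left(6 - 3 \sqrt{5}\right)\right) = - 2840 \left(-3519 - 3 \sqrt{5}\right) = 9993960 + 8520 \sqrt{5}$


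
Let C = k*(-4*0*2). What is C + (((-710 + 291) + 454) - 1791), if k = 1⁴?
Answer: -1756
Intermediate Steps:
k = 1
C = 0 (C = 1*(-4*0*2) = 1*(0*2) = 1*0 = 0)
C + (((-710 + 291) + 454) - 1791) = 0 + (((-710 + 291) + 454) - 1791) = 0 + ((-419 + 454) - 1791) = 0 + (35 - 1791) = 0 - 1756 = -1756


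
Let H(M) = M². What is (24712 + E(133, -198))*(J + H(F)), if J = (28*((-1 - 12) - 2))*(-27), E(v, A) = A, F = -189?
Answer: 1153653354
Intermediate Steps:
J = 11340 (J = (28*(-13 - 2))*(-27) = (28*(-15))*(-27) = -420*(-27) = 11340)
(24712 + E(133, -198))*(J + H(F)) = (24712 - 198)*(11340 + (-189)²) = 24514*(11340 + 35721) = 24514*47061 = 1153653354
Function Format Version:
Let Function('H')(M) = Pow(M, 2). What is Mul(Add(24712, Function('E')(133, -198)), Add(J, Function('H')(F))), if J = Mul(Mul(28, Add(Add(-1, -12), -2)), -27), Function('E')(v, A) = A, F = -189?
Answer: 1153653354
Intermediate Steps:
J = 11340 (J = Mul(Mul(28, Add(-13, -2)), -27) = Mul(Mul(28, -15), -27) = Mul(-420, -27) = 11340)
Mul(Add(24712, Function('E')(133, -198)), Add(J, Function('H')(F))) = Mul(Add(24712, -198), Add(11340, Pow(-189, 2))) = Mul(24514, Add(11340, 35721)) = Mul(24514, 47061) = 1153653354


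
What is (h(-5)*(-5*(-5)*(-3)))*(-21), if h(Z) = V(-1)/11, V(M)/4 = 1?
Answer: 6300/11 ≈ 572.73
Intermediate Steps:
V(M) = 4 (V(M) = 4*1 = 4)
h(Z) = 4/11
(h(-5)*(-5*(-5)*(-3)))*(-21) = (4*(-5*(-5)*(-3))/11)*(-21) = (4*(25*(-3))/11)*(-21) = ((4/11)*(-75))*(-21) = -300/11*(-21) = 6300/11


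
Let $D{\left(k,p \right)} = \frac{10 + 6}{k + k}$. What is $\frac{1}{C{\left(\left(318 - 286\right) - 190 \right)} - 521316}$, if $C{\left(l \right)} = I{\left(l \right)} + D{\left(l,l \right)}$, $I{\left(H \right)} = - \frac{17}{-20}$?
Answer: $- \frac{1580}{823678017} \approx -1.9182 \cdot 10^{-6}$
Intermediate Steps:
$I{\left(H \right)} = \frac{17}{20}$ ($I{\left(H \right)} = \left(-17\right) \left(- \frac{1}{20}\right) = \frac{17}{20}$)
$D{\left(k,p \right)} = \frac{8}{k}$ ($D{\left(k,p \right)} = \frac{16}{2 k} = 16 \frac{1}{2 k} = \frac{8}{k}$)
$C{\left(l \right)} = \frac{17}{20} + \frac{8}{l}$
$\frac{1}{C{\left(\left(318 - 286\right) - 190 \right)} - 521316} = \frac{1}{\left(\frac{17}{20} + \frac{8}{\left(318 - 286\right) - 190}\right) - 521316} = \frac{1}{\left(\frac{17}{20} + \frac{8}{32 - 190}\right) - 521316} = \frac{1}{\left(\frac{17}{20} + \frac{8}{-158}\right) - 521316} = \frac{1}{\left(\frac{17}{20} + 8 \left(- \frac{1}{158}\right)\right) - 521316} = \frac{1}{\left(\frac{17}{20} - \frac{4}{79}\right) - 521316} = \frac{1}{\frac{1263}{1580} - 521316} = \frac{1}{- \frac{823678017}{1580}} = - \frac{1580}{823678017}$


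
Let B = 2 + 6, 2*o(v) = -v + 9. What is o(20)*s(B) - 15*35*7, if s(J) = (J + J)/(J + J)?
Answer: -7361/2 ≈ -3680.5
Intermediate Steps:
o(v) = 9/2 - v/2 (o(v) = (-v + 9)/2 = (9 - v)/2 = 9/2 - v/2)
B = 8
s(J) = 1 (s(J) = (2*J)/((2*J)) = (2*J)*(1/(2*J)) = 1)
o(20)*s(B) - 15*35*7 = (9/2 - ½*20)*1 - 15*35*7 = (9/2 - 10)*1 - 525*7 = -11/2*1 - 3675 = -11/2 - 3675 = -7361/2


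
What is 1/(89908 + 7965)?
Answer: 1/97873 ≈ 1.0217e-5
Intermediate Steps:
1/(89908 + 7965) = 1/97873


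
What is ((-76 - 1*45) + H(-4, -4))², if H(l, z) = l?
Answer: 15625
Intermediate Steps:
((-76 - 1*45) + H(-4, -4))² = ((-76 - 1*45) - 4)² = ((-76 - 45) - 4)² = (-121 - 4)² = (-125)² = 15625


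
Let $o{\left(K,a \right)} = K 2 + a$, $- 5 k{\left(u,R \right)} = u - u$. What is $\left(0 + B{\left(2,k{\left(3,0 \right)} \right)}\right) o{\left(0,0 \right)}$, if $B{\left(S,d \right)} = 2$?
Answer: $0$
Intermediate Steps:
$k{\left(u,R \right)} = 0$ ($k{\left(u,R \right)} = - \frac{u - u}{5} = \left(- \frac{1}{5}\right) 0 = 0$)
$o{\left(K,a \right)} = a + 2 K$ ($o{\left(K,a \right)} = 2 K + a = a + 2 K$)
$\left(0 + B{\left(2,k{\left(3,0 \right)} \right)}\right) o{\left(0,0 \right)} = \left(0 + 2\right) \left(0 + 2 \cdot 0\right) = 2 \left(0 + 0\right) = 2 \cdot 0 = 0$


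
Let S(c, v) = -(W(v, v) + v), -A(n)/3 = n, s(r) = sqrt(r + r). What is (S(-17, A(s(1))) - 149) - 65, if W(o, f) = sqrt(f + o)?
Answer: -214 + 3*sqrt(2) - I*2**(3/4)*sqrt(3) ≈ -209.76 - 2.913*I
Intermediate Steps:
s(r) = sqrt(2)*sqrt(r) (s(r) = sqrt(2*r) = sqrt(2)*sqrt(r))
A(n) = -3*n
S(c, v) = -v - sqrt(2)*sqrt(v) (S(c, v) = -(sqrt(v + v) + v) = -(sqrt(2*v) + v) = -(sqrt(2)*sqrt(v) + v) = -(v + sqrt(2)*sqrt(v)) = -v - sqrt(2)*sqrt(v))
(S(-17, A(s(1))) - 149) - 65 = ((-(-3)*sqrt(2)*sqrt(1) - sqrt(2)*sqrt(-3*sqrt(2)*sqrt(1))) - 149) - 65 = ((-(-3)*sqrt(2)*1 - sqrt(2)*sqrt(-3*sqrt(2))) - 149) - 65 = ((-(-3)*sqrt(2) - sqrt(2)*sqrt(-3*sqrt(2))) - 149) - 65 = ((3*sqrt(2) - sqrt(2)*I*2**(1/4)*sqrt(3)) - 149) - 65 = ((3*sqrt(2) - I*2**(3/4)*sqrt(3)) - 149) - 65 = (-149 + 3*sqrt(2) - I*2**(3/4)*sqrt(3)) - 65 = -214 + 3*sqrt(2) - I*2**(3/4)*sqrt(3)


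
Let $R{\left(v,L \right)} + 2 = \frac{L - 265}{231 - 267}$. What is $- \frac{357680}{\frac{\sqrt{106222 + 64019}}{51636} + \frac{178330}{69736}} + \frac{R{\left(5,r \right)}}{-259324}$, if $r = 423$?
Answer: $- \frac{36041701447462169648497903915}{257675877822058568882568} + \frac{58474982330538280 \sqrt{170241}}{55202474686762199} \approx -1.3944 \cdot 10^{5}$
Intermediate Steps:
$R{\left(v,L \right)} = \frac{193}{36} - \frac{L}{36}$ ($R{\left(v,L \right)} = -2 + \frac{L - 265}{231 - 267} = -2 + \frac{-265 + L}{-36} = -2 + \left(-265 + L\right) \left(- \frac{1}{36}\right) = -2 - \left(- \frac{265}{36} + \frac{L}{36}\right) = \frac{193}{36} - \frac{L}{36}$)
$- \frac{357680}{\frac{\sqrt{106222 + 64019}}{51636} + \frac{178330}{69736}} + \frac{R{\left(5,r \right)}}{-259324} = - \frac{357680}{\frac{\sqrt{106222 + 64019}}{51636} + \frac{178330}{69736}} + \frac{\frac{193}{36} - \frac{47}{4}}{-259324} = - \frac{357680}{\sqrt{170241} \cdot \frac{1}{51636} + 178330 \cdot \frac{1}{69736}} + \left(\frac{193}{36} - \frac{47}{4}\right) \left(- \frac{1}{259324}\right) = - \frac{357680}{\frac{\sqrt{170241}}{51636} + \frac{89165}{34868}} - - \frac{115}{4667832} = - \frac{357680}{\frac{89165}{34868} + \frac{\sqrt{170241}}{51636}} + \frac{115}{4667832} = \frac{115}{4667832} - \frac{357680}{\frac{89165}{34868} + \frac{\sqrt{170241}}{51636}}$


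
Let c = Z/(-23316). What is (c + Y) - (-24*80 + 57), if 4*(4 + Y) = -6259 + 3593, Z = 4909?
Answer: 27799421/23316 ≈ 1192.3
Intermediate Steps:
c = -4909/23316 (c = 4909/(-23316) = 4909*(-1/23316) = -4909/23316 ≈ -0.21054)
Y = -1341/2 (Y = -4 + (-6259 + 3593)/4 = -4 + (1/4)*(-2666) = -4 - 1333/2 = -1341/2 ≈ -670.50)
(c + Y) - (-24*80 + 57) = (-4909/23316 - 1341/2) - (-24*80 + 57) = -15638287/23316 - (-1920 + 57) = -15638287/23316 - 1*(-1863) = -15638287/23316 + 1863 = 27799421/23316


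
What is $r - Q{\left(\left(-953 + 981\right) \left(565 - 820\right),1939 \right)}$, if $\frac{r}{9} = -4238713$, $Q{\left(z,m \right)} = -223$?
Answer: $-38148194$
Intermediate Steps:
$r = -38148417$ ($r = 9 \left(-4238713\right) = -38148417$)
$r - Q{\left(\left(-953 + 981\right) \left(565 - 820\right),1939 \right)} = -38148417 - -223 = -38148417 + 223 = -38148194$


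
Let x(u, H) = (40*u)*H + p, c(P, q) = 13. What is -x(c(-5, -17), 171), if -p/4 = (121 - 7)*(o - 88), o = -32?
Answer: -143640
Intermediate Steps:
p = 54720 (p = -4*(121 - 7)*(-32 - 88) = -456*(-120) = -4*(-13680) = 54720)
x(u, H) = 54720 + 40*H*u (x(u, H) = (40*u)*H + 54720 = 40*H*u + 54720 = 54720 + 40*H*u)
-x(c(-5, -17), 171) = -(54720 + 40*171*13) = -(54720 + 88920) = -1*143640 = -143640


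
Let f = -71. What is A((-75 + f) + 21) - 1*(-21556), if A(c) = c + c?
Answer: 21306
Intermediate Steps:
A(c) = 2*c
A((-75 + f) + 21) - 1*(-21556) = 2*((-75 - 71) + 21) - 1*(-21556) = 2*(-146 + 21) + 21556 = 2*(-125) + 21556 = -250 + 21556 = 21306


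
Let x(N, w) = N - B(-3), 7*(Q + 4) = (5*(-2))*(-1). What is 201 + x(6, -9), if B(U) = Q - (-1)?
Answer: 1460/7 ≈ 208.57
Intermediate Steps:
Q = -18/7 (Q = -4 + ((5*(-2))*(-1))/7 = -4 + (-10*(-1))/7 = -4 + (⅐)*10 = -4 + 10/7 = -18/7 ≈ -2.5714)
B(U) = -11/7 (B(U) = -18/7 - (-1) = -18/7 - 1*(-1) = -18/7 + 1 = -11/7)
x(N, w) = 11/7 + N (x(N, w) = N - 1*(-11/7) = N + 11/7 = 11/7 + N)
201 + x(6, -9) = 201 + (11/7 + 6) = 201 + 53/7 = 1460/7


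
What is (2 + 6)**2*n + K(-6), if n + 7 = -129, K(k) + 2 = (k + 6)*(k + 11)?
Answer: -8706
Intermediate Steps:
K(k) = -2 + (6 + k)*(11 + k) (K(k) = -2 + (k + 6)*(k + 11) = -2 + (6 + k)*(11 + k))
n = -136 (n = -7 - 129 = -136)
(2 + 6)**2*n + K(-6) = (2 + 6)**2*(-136) + (64 + (-6)**2 + 17*(-6)) = 8**2*(-136) + (64 + 36 - 102) = 64*(-136) - 2 = -8704 - 2 = -8706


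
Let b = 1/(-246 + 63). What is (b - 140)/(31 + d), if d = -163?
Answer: 25621/24156 ≈ 1.0606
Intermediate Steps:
b = -1/183 (b = 1/(-183) = -1/183 ≈ -0.0054645)
(b - 140)/(31 + d) = (-1/183 - 140)/(31 - 163) = -25621/183/(-132) = -25621/183*(-1/132) = 25621/24156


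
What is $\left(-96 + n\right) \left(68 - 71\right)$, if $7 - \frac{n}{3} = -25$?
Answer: $0$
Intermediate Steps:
$n = 96$ ($n = 21 - -75 = 21 + 75 = 96$)
$\left(-96 + n\right) \left(68 - 71\right) = \left(-96 + 96\right) \left(68 - 71\right) = 0 \left(68 - 71\right) = 0 \left(-3\right) = 0$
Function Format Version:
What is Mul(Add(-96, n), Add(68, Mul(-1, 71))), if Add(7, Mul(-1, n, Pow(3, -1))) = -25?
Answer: 0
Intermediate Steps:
n = 96 (n = Add(21, Mul(-3, -25)) = Add(21, 75) = 96)
Mul(Add(-96, n), Add(68, Mul(-1, 71))) = Mul(Add(-96, 96), Add(68, Mul(-1, 71))) = Mul(0, Add(68, -71)) = Mul(0, -3) = 0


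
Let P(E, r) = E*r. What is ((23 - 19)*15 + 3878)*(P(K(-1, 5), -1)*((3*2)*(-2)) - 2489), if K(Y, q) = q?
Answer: -9565402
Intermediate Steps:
((23 - 19)*15 + 3878)*(P(K(-1, 5), -1)*((3*2)*(-2)) - 2489) = ((23 - 19)*15 + 3878)*((5*(-1))*((3*2)*(-2)) - 2489) = (4*15 + 3878)*(-30*(-2) - 2489) = (60 + 3878)*(-5*(-12) - 2489) = 3938*(60 - 2489) = 3938*(-2429) = -9565402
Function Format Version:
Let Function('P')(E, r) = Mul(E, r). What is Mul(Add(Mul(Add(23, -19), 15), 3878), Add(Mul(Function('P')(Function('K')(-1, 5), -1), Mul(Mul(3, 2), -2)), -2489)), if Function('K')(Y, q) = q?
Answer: -9565402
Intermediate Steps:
Mul(Add(Mul(Add(23, -19), 15), 3878), Add(Mul(Function('P')(Function('K')(-1, 5), -1), Mul(Mul(3, 2), -2)), -2489)) = Mul(Add(Mul(Add(23, -19), 15), 3878), Add(Mul(Mul(5, -1), Mul(Mul(3, 2), -2)), -2489)) = Mul(Add(Mul(4, 15), 3878), Add(Mul(-5, Mul(6, -2)), -2489)) = Mul(Add(60, 3878), Add(Mul(-5, -12), -2489)) = Mul(3938, Add(60, -2489)) = Mul(3938, -2429) = -9565402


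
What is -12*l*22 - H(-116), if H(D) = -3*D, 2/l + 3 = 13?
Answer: -2004/5 ≈ -400.80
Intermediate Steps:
l = 1/5 (l = 2/(-3 + 13) = 2/10 = 2*(1/10) = 1/5 ≈ 0.20000)
-12*l*22 - H(-116) = -12*1/5*22 - (-3)*(-116) = -12/5*22 - 1*348 = -264/5 - 348 = -2004/5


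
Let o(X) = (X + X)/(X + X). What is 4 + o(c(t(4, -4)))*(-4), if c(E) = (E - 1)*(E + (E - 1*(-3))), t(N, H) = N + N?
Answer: 0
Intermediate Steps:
t(N, H) = 2*N
c(E) = (-1 + E)*(3 + 2*E) (c(E) = (-1 + E)*(E + (E + 3)) = (-1 + E)*(E + (3 + E)) = (-1 + E)*(3 + 2*E))
o(X) = 1 (o(X) = (2*X)/((2*X)) = (2*X)*(1/(2*X)) = 1)
4 + o(c(t(4, -4)))*(-4) = 4 + 1*(-4) = 4 - 4 = 0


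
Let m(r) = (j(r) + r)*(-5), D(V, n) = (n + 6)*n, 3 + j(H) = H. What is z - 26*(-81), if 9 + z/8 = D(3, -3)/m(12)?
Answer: 71214/35 ≈ 2034.7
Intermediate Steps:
j(H) = -3 + H
D(V, n) = n*(6 + n) (D(V, n) = (6 + n)*n = n*(6 + n))
m(r) = 15 - 10*r (m(r) = ((-3 + r) + r)*(-5) = (-3 + 2*r)*(-5) = 15 - 10*r)
z = -2496/35 (z = -72 + 8*((-3*(6 - 3))/(15 - 10*12)) = -72 + 8*((-3*3)/(15 - 120)) = -72 + 8*(-9/(-105)) = -72 + 8*(-9*(-1/105)) = -72 + 8*(3/35) = -72 + 24/35 = -2496/35 ≈ -71.314)
z - 26*(-81) = -2496/35 - 26*(-81) = -2496/35 + 2106 = 71214/35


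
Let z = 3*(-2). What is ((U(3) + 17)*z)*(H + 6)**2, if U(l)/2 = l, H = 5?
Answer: -16698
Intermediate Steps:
U(l) = 2*l
z = -6
((U(3) + 17)*z)*(H + 6)**2 = ((2*3 + 17)*(-6))*(5 + 6)**2 = ((6 + 17)*(-6))*11**2 = (23*(-6))*121 = -138*121 = -16698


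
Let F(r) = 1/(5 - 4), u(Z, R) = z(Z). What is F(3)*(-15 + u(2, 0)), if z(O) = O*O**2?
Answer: -7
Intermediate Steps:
z(O) = O**3
u(Z, R) = Z**3
F(r) = 1 (F(r) = 1/1 = 1)
F(3)*(-15 + u(2, 0)) = 1*(-15 + 2**3) = 1*(-15 + 8) = 1*(-7) = -7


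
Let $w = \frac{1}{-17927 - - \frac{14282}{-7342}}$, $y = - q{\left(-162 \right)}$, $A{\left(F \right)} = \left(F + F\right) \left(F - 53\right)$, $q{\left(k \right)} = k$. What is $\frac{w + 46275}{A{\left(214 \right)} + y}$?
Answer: $\frac{3045688982779}{4545991103060} \approx 0.66997$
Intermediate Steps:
$A{\left(F \right)} = 2 F \left(-53 + F\right)$
$y = 162$ ($y = \left(-1\right) \left(-162\right) = 162$)
$w = - \frac{3671}{65817158}$ ($w = \frac{1}{-17927 - \left(-14282\right) \left(- \frac{1}{7342}\right)} = \frac{1}{-17927 - \frac{7141}{3671}} = \frac{1}{- \frac{65817158}{3671}} = - \frac{3671}{65817158} \approx -5.5776 \cdot 10^{-5}$)
$\frac{w + 46275}{A{\left(214 \right)} + y} = \frac{- \frac{3671}{65817158} + 46275}{2 \cdot 214 \left(-53 + 214\right) + 162} = \frac{3045688982779}{65817158 \left(2 \cdot 214 \cdot 161 + 162\right)} = \frac{3045688982779}{65817158 \left(68908 + 162\right)} = \frac{3045688982779}{65817158 \cdot 69070} = \frac{3045688982779}{65817158} \cdot \frac{1}{69070} = \frac{3045688982779}{4545991103060}$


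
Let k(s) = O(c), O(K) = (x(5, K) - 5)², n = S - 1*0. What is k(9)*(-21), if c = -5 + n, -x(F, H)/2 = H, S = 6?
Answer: -1029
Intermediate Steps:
x(F, H) = -2*H
n = 6 (n = 6 - 1*0 = 6 + 0 = 6)
c = 1 (c = -5 + 6 = 1)
O(K) = (-5 - 2*K)² (O(K) = (-2*K - 5)² = (-5 - 2*K)²)
k(s) = 49 (k(s) = (5 + 2*1)² = (5 + 2)² = 7² = 49)
k(9)*(-21) = 49*(-21) = -1029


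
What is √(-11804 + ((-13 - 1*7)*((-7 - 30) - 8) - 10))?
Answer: I*√10914 ≈ 104.47*I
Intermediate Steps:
√(-11804 + ((-13 - 1*7)*((-7 - 30) - 8) - 10)) = √(-11804 + ((-13 - 7)*(-37 - 8) - 10)) = √(-11804 + (-20*(-45) - 10)) = √(-11804 + (900 - 10)) = √(-11804 + 890) = √(-10914) = I*√10914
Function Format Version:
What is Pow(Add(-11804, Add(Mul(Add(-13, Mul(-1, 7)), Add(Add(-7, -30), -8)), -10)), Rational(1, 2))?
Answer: Mul(I, Pow(10914, Rational(1, 2))) ≈ Mul(104.47, I)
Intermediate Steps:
Pow(Add(-11804, Add(Mul(Add(-13, Mul(-1, 7)), Add(Add(-7, -30), -8)), -10)), Rational(1, 2)) = Pow(Add(-11804, Add(Mul(Add(-13, -7), Add(-37, -8)), -10)), Rational(1, 2)) = Pow(Add(-11804, Add(Mul(-20, -45), -10)), Rational(1, 2)) = Pow(Add(-11804, Add(900, -10)), Rational(1, 2)) = Pow(Add(-11804, 890), Rational(1, 2)) = Pow(-10914, Rational(1, 2)) = Mul(I, Pow(10914, Rational(1, 2)))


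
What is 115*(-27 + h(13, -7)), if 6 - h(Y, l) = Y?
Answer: -3910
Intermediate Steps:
h(Y, l) = 6 - Y
115*(-27 + h(13, -7)) = 115*(-27 + (6 - 1*13)) = 115*(-27 + (6 - 13)) = 115*(-27 - 7) = 115*(-34) = -3910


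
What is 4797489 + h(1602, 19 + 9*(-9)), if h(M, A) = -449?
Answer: 4797040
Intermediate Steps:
4797489 + h(1602, 19 + 9*(-9)) = 4797489 - 449 = 4797040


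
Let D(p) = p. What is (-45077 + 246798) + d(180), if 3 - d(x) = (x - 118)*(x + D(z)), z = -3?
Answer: 190750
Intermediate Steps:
d(x) = 3 - (-118 + x)*(-3 + x) (d(x) = 3 - (x - 118)*(x - 3) = 3 - (-118 + x)*(-3 + x))
(-45077 + 246798) + d(180) = (-45077 + 246798) + (-351 - 1*180² + 121*180) = 201721 + (-351 - 1*32400 + 21780) = 201721 + (-351 - 32400 + 21780) = 201721 - 10971 = 190750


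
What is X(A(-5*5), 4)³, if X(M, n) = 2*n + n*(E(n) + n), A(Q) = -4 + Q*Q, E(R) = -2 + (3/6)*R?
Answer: 13824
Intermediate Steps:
E(R) = -2 + R/2 (E(R) = -2 + (3*(⅙))*R = -2 + R/2)
A(Q) = -4 + Q²
X(M, n) = 2*n + n*(-2 + 3*n/2) (X(M, n) = 2*n + n*((-2 + n/2) + n) = 2*n + n*(-2 + 3*n/2))
X(A(-5*5), 4)³ = ((3/2)*4²)³ = ((3/2)*16)³ = 24³ = 13824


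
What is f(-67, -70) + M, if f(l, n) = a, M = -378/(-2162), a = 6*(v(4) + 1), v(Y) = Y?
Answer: 32619/1081 ≈ 30.175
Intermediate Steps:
a = 30 (a = 6*(4 + 1) = 6*5 = 30)
M = 189/1081 (M = -378*(-1/2162) = 189/1081 ≈ 0.17484)
f(l, n) = 30
f(-67, -70) + M = 30 + 189/1081 = 32619/1081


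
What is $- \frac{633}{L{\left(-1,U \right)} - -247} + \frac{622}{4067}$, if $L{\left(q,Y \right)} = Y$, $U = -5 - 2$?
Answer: $- \frac{808377}{325360} \approx -2.4846$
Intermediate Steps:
$U = -7$
$- \frac{633}{L{\left(-1,U \right)} - -247} + \frac{622}{4067} = - \frac{633}{-7 - -247} + \frac{622}{4067} = - \frac{633}{-7 + 247} + 622 \cdot \frac{1}{4067} = - \frac{633}{240} + \frac{622}{4067} = \left(-633\right) \frac{1}{240} + \frac{622}{4067} = - \frac{211}{80} + \frac{622}{4067} = - \frac{808377}{325360}$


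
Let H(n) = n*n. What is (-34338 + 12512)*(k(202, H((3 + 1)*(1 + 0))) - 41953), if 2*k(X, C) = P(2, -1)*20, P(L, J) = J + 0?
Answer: 915884438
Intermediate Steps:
P(L, J) = J
H(n) = n²
k(X, C) = -10 (k(X, C) = (-1*20)/2 = (½)*(-20) = -10)
(-34338 + 12512)*(k(202, H((3 + 1)*(1 + 0))) - 41953) = (-34338 + 12512)*(-10 - 41953) = -21826*(-41963) = 915884438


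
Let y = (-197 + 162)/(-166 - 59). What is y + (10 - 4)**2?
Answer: 1627/45 ≈ 36.156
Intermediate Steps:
y = 7/45 (y = -35/(-225) = -35*(-1/225) = 7/45 ≈ 0.15556)
y + (10 - 4)**2 = 7/45 + (10 - 4)**2 = 7/45 + 6**2 = 7/45 + 36 = 1627/45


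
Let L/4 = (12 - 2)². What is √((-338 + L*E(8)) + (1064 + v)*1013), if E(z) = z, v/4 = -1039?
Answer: I*√3129334 ≈ 1769.0*I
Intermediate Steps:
v = -4156 (v = 4*(-1039) = -4156)
L = 400 (L = 4*(12 - 2)² = 4*10² = 4*100 = 400)
√((-338 + L*E(8)) + (1064 + v)*1013) = √((-338 + 400*8) + (1064 - 4156)*1013) = √((-338 + 3200) - 3092*1013) = √(2862 - 3132196) = √(-3129334) = I*√3129334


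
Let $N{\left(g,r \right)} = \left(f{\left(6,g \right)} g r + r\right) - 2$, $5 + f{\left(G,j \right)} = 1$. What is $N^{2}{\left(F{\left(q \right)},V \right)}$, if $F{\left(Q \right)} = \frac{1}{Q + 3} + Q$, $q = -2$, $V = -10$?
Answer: $2704$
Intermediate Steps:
$f{\left(G,j \right)} = -4$ ($f{\left(G,j \right)} = -5 + 1 = -4$)
$F{\left(Q \right)} = Q + \frac{1}{3 + Q}$ ($F{\left(Q \right)} = \frac{1}{3 + Q} + Q = Q + \frac{1}{3 + Q}$)
$N{\left(g,r \right)} = -2 + r - 4 g r$ ($N{\left(g,r \right)} = \left(- 4 g r + r\right) - 2 = \left(r - 4 g r\right) - 2 = -2 + r - 4 g r$)
$N^{2}{\left(F{\left(q \right)},V \right)} = \left(-2 - 10 - 4 \frac{1 + \left(-2\right)^{2} + 3 \left(-2\right)}{3 - 2} \left(-10\right)\right)^{2} = \left(-2 - 10 - 4 \frac{1 + 4 - 6}{1} \left(-10\right)\right)^{2} = \left(-2 - 10 - 4 \cdot 1 \left(-1\right) \left(-10\right)\right)^{2} = \left(-2 - 10 - \left(-4\right) \left(-10\right)\right)^{2} = \left(-2 - 10 - 40\right)^{2} = \left(-52\right)^{2} = 2704$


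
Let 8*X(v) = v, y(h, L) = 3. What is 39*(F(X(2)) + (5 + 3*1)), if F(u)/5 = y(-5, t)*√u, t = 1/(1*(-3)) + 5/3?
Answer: 1209/2 ≈ 604.50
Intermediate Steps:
t = 4/3 (t = 1*(-⅓) + 5*(⅓) = -⅓ + 5/3 = 4/3 ≈ 1.3333)
X(v) = v/8
F(u) = 15*√u (F(u) = 5*(3*√u) = 15*√u)
39*(F(X(2)) + (5 + 3*1)) = 39*(15*√((⅛)*2) + (5 + 3*1)) = 39*(15*√(¼) + (5 + 3)) = 39*(15*(½) + 8) = 39*(15/2 + 8) = 39*(31/2) = 1209/2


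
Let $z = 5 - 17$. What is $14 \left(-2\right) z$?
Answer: $336$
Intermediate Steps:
$z = -12$
$14 \left(-2\right) z = 14 \left(-2\right) \left(-12\right) = \left(-28\right) \left(-12\right) = 336$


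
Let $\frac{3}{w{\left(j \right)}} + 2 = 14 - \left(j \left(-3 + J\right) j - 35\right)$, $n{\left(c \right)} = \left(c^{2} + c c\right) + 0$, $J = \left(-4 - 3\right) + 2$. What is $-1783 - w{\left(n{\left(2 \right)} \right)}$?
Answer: $- \frac{996700}{559} \approx -1783.0$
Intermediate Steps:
$J = -5$ ($J = -7 + 2 = -5$)
$n{\left(c \right)} = 2 c^{2}$ ($n{\left(c \right)} = \left(c^{2} + c^{2}\right) + 0 = 2 c^{2} + 0 = 2 c^{2}$)
$w{\left(j \right)} = \frac{3}{47 + 8 j^{2}}$ ($w{\left(j \right)} = \frac{3}{-2 - \left(-49 + j \left(-3 - 5\right) j\right)} = \frac{3}{-2 - \left(-49 + j \left(-8\right) j\right)} = \frac{3}{-2 - \left(-49 + - 8 j j\right)} = \frac{3}{-2 - \left(-49 - 8 j^{2}\right)} = \frac{3}{-2 + \left(14 + \left(35 + 8 j^{2}\right)\right)} = \frac{3}{-2 + \left(49 + 8 j^{2}\right)} = \frac{3}{47 + 8 j^{2}}$)
$-1783 - w{\left(n{\left(2 \right)} \right)} = -1783 - \frac{3}{47 + 8 \left(2 \cdot 2^{2}\right)^{2}} = -1783 - \frac{3}{47 + 8 \left(2 \cdot 4\right)^{2}} = -1783 - \frac{3}{47 + 8 \cdot 8^{2}} = -1783 - \frac{3}{47 + 8 \cdot 64} = -1783 - \frac{3}{47 + 512} = -1783 - \frac{3}{559} = - \frac{996700}{559}$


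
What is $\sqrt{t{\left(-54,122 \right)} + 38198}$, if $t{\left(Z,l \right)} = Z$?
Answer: $16 \sqrt{149} \approx 195.3$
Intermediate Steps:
$\sqrt{t{\left(-54,122 \right)} + 38198} = \sqrt{-54 + 38198} = \sqrt{38144} = 16 \sqrt{149}$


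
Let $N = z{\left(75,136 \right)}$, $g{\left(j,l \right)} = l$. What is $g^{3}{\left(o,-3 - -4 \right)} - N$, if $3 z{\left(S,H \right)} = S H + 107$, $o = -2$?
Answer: $- \frac{10304}{3} \approx -3434.7$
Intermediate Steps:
$z{\left(S,H \right)} = \frac{107}{3} + \frac{H S}{3}$ ($z{\left(S,H \right)} = \frac{S H + 107}{3} = \frac{H S + 107}{3} = \frac{107 + H S}{3} = \frac{107}{3} + \frac{H S}{3}$)
$N = \frac{10307}{3}$ ($N = \frac{107}{3} + \frac{1}{3} \cdot 136 \cdot 75 = \frac{107}{3} + 3400 = \frac{10307}{3} \approx 3435.7$)
$g^{3}{\left(o,-3 - -4 \right)} - N = \left(-3 - -4\right)^{3} - \frac{10307}{3} = \left(-3 + 4\right)^{3} - \frac{10307}{3} = 1^{3} - \frac{10307}{3} = 1 - \frac{10307}{3} = - \frac{10304}{3}$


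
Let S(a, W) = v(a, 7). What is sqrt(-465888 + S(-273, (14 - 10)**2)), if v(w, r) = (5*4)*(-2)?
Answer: 2*I*sqrt(116482) ≈ 682.59*I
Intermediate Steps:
v(w, r) = -40 (v(w, r) = 20*(-2) = -40)
S(a, W) = -40
sqrt(-465888 + S(-273, (14 - 10)**2)) = sqrt(-465888 - 40) = sqrt(-465928) = 2*I*sqrt(116482)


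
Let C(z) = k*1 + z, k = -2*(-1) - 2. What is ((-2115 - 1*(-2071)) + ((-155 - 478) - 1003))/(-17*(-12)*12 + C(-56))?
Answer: -210/299 ≈ -0.70234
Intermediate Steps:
k = 0 (k = 2 - 2 = 0)
C(z) = z (C(z) = 0*1 + z = 0 + z = z)
((-2115 - 1*(-2071)) + ((-155 - 478) - 1003))/(-17*(-12)*12 + C(-56)) = ((-2115 - 1*(-2071)) + ((-155 - 478) - 1003))/(-17*(-12)*12 - 56) = ((-2115 + 2071) + (-633 - 1003))/(204*12 - 56) = (-44 - 1636)/(2448 - 56) = -1680/2392 = -1680*1/2392 = -210/299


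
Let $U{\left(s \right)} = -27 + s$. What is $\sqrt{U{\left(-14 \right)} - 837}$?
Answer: $i \sqrt{878} \approx 29.631 i$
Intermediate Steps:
$\sqrt{U{\left(-14 \right)} - 837} = \sqrt{\left(-27 - 14\right) - 837} = \sqrt{-41 - 837} = \sqrt{-878} = i \sqrt{878}$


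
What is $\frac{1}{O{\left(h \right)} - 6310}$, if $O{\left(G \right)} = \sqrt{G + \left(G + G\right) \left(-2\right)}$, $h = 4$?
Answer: $- \frac{3155}{19908056} - \frac{i \sqrt{3}}{19908056} \approx -0.00015848 - 8.7002 \cdot 10^{-8} i$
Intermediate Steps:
$O{\left(G \right)} = \sqrt{3} \sqrt{- G}$ ($O{\left(G \right)} = \sqrt{G + 2 G \left(-2\right)} = \sqrt{G - 4 G} = \sqrt{- 3 G} = \sqrt{3} \sqrt{- G}$)
$\frac{1}{O{\left(h \right)} - 6310} = \frac{1}{\sqrt{3} \sqrt{\left(-1\right) 4} - 6310} = \frac{1}{\sqrt{3} \sqrt{-4} - 6310} = \frac{1}{\sqrt{3} \cdot 2 i - 6310} = \frac{1}{2 i \sqrt{3} - 6310} = \frac{1}{-6310 + 2 i \sqrt{3}}$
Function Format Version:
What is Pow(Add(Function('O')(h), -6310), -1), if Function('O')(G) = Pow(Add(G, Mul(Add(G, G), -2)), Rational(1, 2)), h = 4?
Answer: Add(Rational(-3155, 19908056), Mul(Rational(-1, 19908056), I, Pow(3, Rational(1, 2)))) ≈ Add(-0.00015848, Mul(-8.7002e-8, I))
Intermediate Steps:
Function('O')(G) = Mul(Pow(3, Rational(1, 2)), Pow(Mul(-1, G), Rational(1, 2))) (Function('O')(G) = Pow(Add(G, Mul(Mul(2, G), -2)), Rational(1, 2)) = Pow(Add(G, Mul(-4, G)), Rational(1, 2)) = Pow(Mul(-3, G), Rational(1, 2)) = Mul(Pow(3, Rational(1, 2)), Pow(Mul(-1, G), Rational(1, 2))))
Pow(Add(Function('O')(h), -6310), -1) = Pow(Add(Mul(Pow(3, Rational(1, 2)), Pow(Mul(-1, 4), Rational(1, 2))), -6310), -1) = Pow(Add(Mul(Pow(3, Rational(1, 2)), Pow(-4, Rational(1, 2))), -6310), -1) = Pow(Add(Mul(Pow(3, Rational(1, 2)), Mul(2, I)), -6310), -1) = Pow(Add(Mul(2, I, Pow(3, Rational(1, 2))), -6310), -1) = Pow(Add(-6310, Mul(2, I, Pow(3, Rational(1, 2)))), -1)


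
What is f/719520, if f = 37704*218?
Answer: 171239/14990 ≈ 11.424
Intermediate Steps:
f = 8219472
f/719520 = 8219472/719520 = 8219472*(1/719520) = 171239/14990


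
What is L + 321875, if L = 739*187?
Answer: 460068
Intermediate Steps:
L = 138193
L + 321875 = 138193 + 321875 = 460068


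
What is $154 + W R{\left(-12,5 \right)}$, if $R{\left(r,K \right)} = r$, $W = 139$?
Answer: $-1514$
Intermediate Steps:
$154 + W R{\left(-12,5 \right)} = 154 + 139 \left(-12\right) = 154 - 1668 = -1514$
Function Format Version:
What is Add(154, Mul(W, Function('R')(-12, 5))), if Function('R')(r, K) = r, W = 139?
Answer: -1514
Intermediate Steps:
Add(154, Mul(W, Function('R')(-12, 5))) = Add(154, Mul(139, -12)) = Add(154, -1668) = -1514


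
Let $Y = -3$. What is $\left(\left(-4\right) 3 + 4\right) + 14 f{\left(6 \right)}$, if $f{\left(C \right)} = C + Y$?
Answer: $34$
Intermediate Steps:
$f{\left(C \right)} = -3 + C$ ($f{\left(C \right)} = C - 3 = -3 + C$)
$\left(\left(-4\right) 3 + 4\right) + 14 f{\left(6 \right)} = \left(\left(-4\right) 3 + 4\right) + 14 \left(-3 + 6\right) = \left(-12 + 4\right) + 14 \cdot 3 = -8 + 42 = 34$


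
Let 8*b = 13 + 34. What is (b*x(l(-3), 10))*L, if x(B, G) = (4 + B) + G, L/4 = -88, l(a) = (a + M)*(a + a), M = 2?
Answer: -41360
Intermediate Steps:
l(a) = 2*a*(2 + a) (l(a) = (a + 2)*(a + a) = (2 + a)*(2*a) = 2*a*(2 + a))
L = -352 (L = 4*(-88) = -352)
x(B, G) = 4 + B + G
b = 47/8 (b = (13 + 34)/8 = (⅛)*47 = 47/8 ≈ 5.8750)
(b*x(l(-3), 10))*L = (47*(4 + 2*(-3)*(2 - 3) + 10)/8)*(-352) = (47*(4 + 2*(-3)*(-1) + 10)/8)*(-352) = (47*(4 + 6 + 10)/8)*(-352) = ((47/8)*20)*(-352) = (235/2)*(-352) = -41360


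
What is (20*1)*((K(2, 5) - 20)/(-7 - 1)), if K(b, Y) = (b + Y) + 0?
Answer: 65/2 ≈ 32.500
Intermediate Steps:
K(b, Y) = Y + b (K(b, Y) = (Y + b) + 0 = Y + b)
(20*1)*((K(2, 5) - 20)/(-7 - 1)) = (20*1)*(((5 + 2) - 20)/(-7 - 1)) = 20*((7 - 20)/(-8)) = 20*(-13*(-1/8)) = 20*(13/8) = 65/2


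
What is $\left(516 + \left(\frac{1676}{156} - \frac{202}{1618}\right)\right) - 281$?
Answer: $\frac{7749517}{31551} \approx 245.62$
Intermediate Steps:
$\left(516 + \left(\frac{1676}{156} - \frac{202}{1618}\right)\right) - 281 = \left(516 + \left(1676 \cdot \frac{1}{156} - \frac{101}{809}\right)\right) - 281 = \left(516 + \left(\frac{419}{39} - \frac{101}{809}\right)\right) - 281 = \left(516 + \frac{335032}{31551}\right) - 281 = \frac{16615348}{31551} - 281 = \frac{7749517}{31551}$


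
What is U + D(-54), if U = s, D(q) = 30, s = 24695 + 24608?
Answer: 49333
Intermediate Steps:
s = 49303
U = 49303
U + D(-54) = 49303 + 30 = 49333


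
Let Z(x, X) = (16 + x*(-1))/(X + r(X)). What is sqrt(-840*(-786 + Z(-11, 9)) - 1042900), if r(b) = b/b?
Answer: 4*I*sqrt(24058) ≈ 620.43*I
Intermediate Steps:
r(b) = 1
Z(x, X) = (16 - x)/(1 + X) (Z(x, X) = (16 + x*(-1))/(X + 1) = (16 - x)/(1 + X))
sqrt(-840*(-786 + Z(-11, 9)) - 1042900) = sqrt(-840*(-786 + (16 - 1*(-11))/(1 + 9)) - 1042900) = sqrt(-840*(-786 + (16 + 11)/10) - 1042900) = sqrt(-840*(-786 + (1/10)*27) - 1042900) = sqrt(-840*(-786 + 27/10) - 1042900) = sqrt(-840*(-7833/10) - 1042900) = sqrt(657972 - 1042900) = sqrt(-384928) = 4*I*sqrt(24058)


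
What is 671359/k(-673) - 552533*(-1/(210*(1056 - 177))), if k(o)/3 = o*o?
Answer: 291566938427/83606164110 ≈ 3.4874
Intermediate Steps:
k(o) = 3*o² (k(o) = 3*(o*o) = 3*o²)
671359/k(-673) - 552533*(-1/(210*(1056 - 177))) = 671359/((3*(-673)²)) - 552533*(-1/(210*(1056 - 177))) = 671359/((3*452929)) - 552533/((-210*879)) = 671359/1358787 - 552533/(-184590) = 671359*(1/1358787) - 552533*(-1/184590) = 671359/1358787 + 552533/184590 = 291566938427/83606164110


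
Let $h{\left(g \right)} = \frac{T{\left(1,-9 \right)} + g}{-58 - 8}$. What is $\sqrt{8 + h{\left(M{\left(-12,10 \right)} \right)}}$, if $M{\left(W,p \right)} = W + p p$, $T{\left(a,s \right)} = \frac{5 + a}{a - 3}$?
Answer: $\frac{\sqrt{29238}}{66} \approx 2.5908$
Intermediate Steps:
$T{\left(a,s \right)} = \frac{5 + a}{-3 + a}$
$M{\left(W,p \right)} = W + p^{2}$
$h{\left(g \right)} = \frac{1}{22} - \frac{g}{66}$ ($h{\left(g \right)} = \frac{\frac{5 + 1}{-3 + 1} + g}{-58 - 8} = \frac{\frac{1}{-2} \cdot 6 + g}{-66} = \left(\left(- \frac{1}{2}\right) 6 + g\right) \left(- \frac{1}{66}\right) = \left(-3 + g\right) \left(- \frac{1}{66}\right) = \frac{1}{22} - \frac{g}{66}$)
$\sqrt{8 + h{\left(M{\left(-12,10 \right)} \right)}} = \sqrt{8 + \left(\frac{1}{22} - \frac{-12 + 10^{2}}{66}\right)} = \sqrt{8 + \left(\frac{1}{22} - \frac{-12 + 100}{66}\right)} = \sqrt{8 + \left(\frac{1}{22} - \frac{4}{3}\right)} = \sqrt{8 - \frac{85}{66}} = \sqrt{\frac{443}{66}} = \frac{\sqrt{29238}}{66}$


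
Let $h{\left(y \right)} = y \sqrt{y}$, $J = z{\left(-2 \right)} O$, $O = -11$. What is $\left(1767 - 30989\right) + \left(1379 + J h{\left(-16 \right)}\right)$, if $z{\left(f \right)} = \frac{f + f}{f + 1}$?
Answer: $-27843 + 2816 i \approx -27843.0 + 2816.0 i$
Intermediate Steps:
$z{\left(f \right)} = \frac{2 f}{1 + f}$
$J = -44$ ($J = 2 \left(-2\right) \frac{1}{1 - 2} \left(-11\right) = 2 \left(-2\right) \frac{1}{-1} \left(-11\right) = 2 \left(-2\right) \left(-1\right) \left(-11\right) = 4 \left(-11\right) = -44$)
$h{\left(y \right)} = y^{\frac{3}{2}}$
$\left(1767 - 30989\right) + \left(1379 + J h{\left(-16 \right)}\right) = \left(1767 - 30989\right) + \left(1379 - 44 \left(-16\right)^{\frac{3}{2}}\right) = -29222 + \left(1379 - 44 \left(- 64 i\right)\right) = -29222 + \left(1379 + 2816 i\right) = -27843 + 2816 i$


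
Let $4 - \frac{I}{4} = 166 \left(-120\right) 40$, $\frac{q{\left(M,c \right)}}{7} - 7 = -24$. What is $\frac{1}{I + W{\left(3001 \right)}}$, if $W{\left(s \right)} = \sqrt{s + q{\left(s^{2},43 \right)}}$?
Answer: $\frac{1593608}{5079172913887} - \frac{\sqrt{2882}}{10158345827774} \approx 3.1375 \cdot 10^{-7}$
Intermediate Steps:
$q{\left(M,c \right)} = -119$ ($q{\left(M,c \right)} = 49 + 7 \left(-24\right) = 49 - 168 = -119$)
$I = 3187216$ ($I = 16 - 4 \cdot 166 \left(-120\right) 40 = 16 - 4 \left(\left(-19920\right) 40\right) = 16 - -3187200 = 16 + 3187200 = 3187216$)
$W{\left(s \right)} = \sqrt{-119 + s}$ ($W{\left(s \right)} = \sqrt{s - 119} = \sqrt{-119 + s}$)
$\frac{1}{I + W{\left(3001 \right)}} = \frac{1}{3187216 + \sqrt{-119 + 3001}} = \frac{1}{3187216 + \sqrt{2882}}$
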